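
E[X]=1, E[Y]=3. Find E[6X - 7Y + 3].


E[6X - 7Y + 3] = 6*E[X] - 7*E[Y] + 3
= (6)*(1) + (-7)*(3) + (3)
= 6 - 21 + 3 = -12

-12


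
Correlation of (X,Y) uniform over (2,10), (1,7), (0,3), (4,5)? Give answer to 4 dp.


Cov(X,Y) = 0.8125, Var(X) = 2.1875, Var(Y) = 6.6875
rho = Cov/(sqrt(VarX)*sqrt(VarY)) = 0.2124

0.2124


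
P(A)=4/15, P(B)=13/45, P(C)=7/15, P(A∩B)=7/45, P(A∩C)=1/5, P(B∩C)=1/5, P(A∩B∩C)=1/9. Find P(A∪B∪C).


P(A∪B∪C) = P(A)+P(B)+P(C) - P(AB)-P(AC)-P(BC) + P(ABC)
= 4/15+13/45+7/15 - 7/45-1/5-1/5 + 1/9
= 26/45

26/45


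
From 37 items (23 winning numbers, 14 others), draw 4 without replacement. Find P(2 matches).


P(X=2) = C(23,2)*C(14,2) / C(37,4)
= 253*91 / 66045
= 23023/66045 = 3289/9435

3289/9435


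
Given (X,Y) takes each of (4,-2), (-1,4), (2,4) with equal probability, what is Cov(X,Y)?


E[X]=5/3, E[Y]=2, E[XY]=-4/3
Cov(X,Y) = E[XY] - E[X]E[Y] = -4/3 - 5/3*2 = -14/3

-14/3


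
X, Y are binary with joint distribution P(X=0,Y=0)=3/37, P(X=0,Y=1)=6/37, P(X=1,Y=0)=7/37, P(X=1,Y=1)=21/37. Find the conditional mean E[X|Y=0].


P(Y=0) = 10/37
E[X|Y=0] = (0*3 + 1*7)/10 = 7/10

7/10


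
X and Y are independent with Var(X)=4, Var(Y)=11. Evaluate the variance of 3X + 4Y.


Independence => Cov(X,Y)=0
Var(3X + 4Y) = 3^2*Var(X) + 4^2*Var(Y)
= 9*4 + 16*11 = 212

212


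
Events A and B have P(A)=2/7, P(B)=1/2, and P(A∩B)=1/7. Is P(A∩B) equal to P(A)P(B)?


P(A)*P(B) = 2/7*1/2 = 1/7
P(A∩B) = 1/7, which equals P(A)P(B), so independent

Yes, A and B are independent


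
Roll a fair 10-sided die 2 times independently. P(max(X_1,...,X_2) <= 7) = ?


P(max <= 7) = P(all X_i <= 7) = (P(X_1 <= 7))^2
= (7/10)^2 = 49/100

49/100


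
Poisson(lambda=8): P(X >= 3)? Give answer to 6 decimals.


P(X>=3) = 1 - P(X<=2) = 1 - (e^(-8)*8^0/0! + e^(-8)*8^1/1! + e^(-8)*8^2/2!)
≈ 1 - (0.0003354626 + 0.0026837010 + 0.0107348041)
= 1 - 0.0137539677 = 0.9862460323
≈ 0.986246

0.986246


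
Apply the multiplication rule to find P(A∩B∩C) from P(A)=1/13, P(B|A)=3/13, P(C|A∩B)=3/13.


P(A∩B∩C) = P(A) * P(B|A) * P(C|A∩B)
= 1/13 * 3/13 * 3/13
= 3/169 * 3/13 = 9/2197

9/2197


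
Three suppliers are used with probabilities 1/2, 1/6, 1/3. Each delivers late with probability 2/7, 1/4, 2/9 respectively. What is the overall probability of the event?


P(A) = P(A|B1)P(B1) + P(A|B2)P(B2) + P(A|B3)P(B3)
= 2/7*1/2 + 1/4*1/6 + 2/9*1/3
= 1/7 + 1/24 + 2/27 = 391/1512

391/1512


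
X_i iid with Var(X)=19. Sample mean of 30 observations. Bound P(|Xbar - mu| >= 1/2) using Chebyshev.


Var(Xbar) = Var(X)/n = 19/30
Chebyshev: P(|Xbar-mu| >= 1/2) <= Var(Xbar)/(1/2)^2 = (19/30)/(1/4) = 38/15
Bound exceeds 1, so trivial bound: 1

1


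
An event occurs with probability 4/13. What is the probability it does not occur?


P(A') = 1 - P(A) = 1 - 4/13 = 9/13

9/13


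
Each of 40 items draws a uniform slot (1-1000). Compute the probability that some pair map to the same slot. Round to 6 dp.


P(all different) = prod((1000-i)/1000 for i=0..39) = 0.453628
P(at least one match) = 1 - 0.453628 = 0.546372

0.546372


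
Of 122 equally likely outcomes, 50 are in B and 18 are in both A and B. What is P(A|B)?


P(A|B) = P(A∩B)/P(B) = (18/122)/(50/122) = 18/50 = 9/25

9/25


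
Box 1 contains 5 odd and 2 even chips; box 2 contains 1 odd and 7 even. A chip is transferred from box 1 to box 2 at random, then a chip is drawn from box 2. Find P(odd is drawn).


P(transfer odd) = 5/7; P(transfer even) = 2/7
If odd transferred: Urn II has 2 odd of 9, so P(odd|odd moved) = 2/9
If even transferred: Urn II has 1 odd of 9, so P(odd|even moved) = 1/9
By total probability: P(odd) = 5/7*2/9 + 2/7*1/9 = 4/21

4/21


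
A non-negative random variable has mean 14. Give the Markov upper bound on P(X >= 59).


Markov: P(X >= a) <= E[X]/a
P(X >= 59) <= 14/59

14/59


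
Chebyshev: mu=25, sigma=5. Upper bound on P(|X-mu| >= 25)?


k = 25/5 = 5
Chebyshev: P(|X-mu| >= k*sigma) <= 1/k^2 = 1/5^2 = 1/25

1/25


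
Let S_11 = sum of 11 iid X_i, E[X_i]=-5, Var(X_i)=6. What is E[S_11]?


E[S_n] = n*E[X_1] = 11*-5 = -55

-55


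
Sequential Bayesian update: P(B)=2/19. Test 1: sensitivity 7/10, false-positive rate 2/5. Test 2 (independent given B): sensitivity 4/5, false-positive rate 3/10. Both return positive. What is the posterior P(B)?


After test 1: P(+) = 7/10*2/19 + 2/5*17/19 = 41/95
P(B|+) = (7/95)/(41/95) = 7/41
After test 2 (use post1 as new prior): P(+) = 4/5*7/41 + 3/10*34/41 = 79/205
P(B|+,+) = (28/205)/(79/205) = 28/79

28/79


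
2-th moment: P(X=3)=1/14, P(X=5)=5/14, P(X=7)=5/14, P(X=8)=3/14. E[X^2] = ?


E[X^2] = sum(x^2 * P(x))
= 9*1/14 + 25*5/14 + 49*5/14 + 64*3/14
= 571/14

571/14


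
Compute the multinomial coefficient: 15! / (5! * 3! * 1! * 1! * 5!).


15! = 1307674368000
Denominator: 5!=120 * 3!=6 * 1!=1 * 1!=1 * 5!=120
Coefficient = 1307674368000 / 86400 = 15135120

15135120


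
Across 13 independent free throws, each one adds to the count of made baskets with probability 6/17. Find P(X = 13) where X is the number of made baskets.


P(X=13) = C(13,13) * p^13 * (1-p)^0
= 1 * 13060694016/9904578032905937 * 1
= 13060694016/9904578032905937

13060694016/9904578032905937


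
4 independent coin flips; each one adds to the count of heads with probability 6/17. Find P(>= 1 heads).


P(at least one) = 1 - P(none)
P(none) = (1 - 6/17)^4 = (11/17)^4 = 14641/83521
P(at least one) = 1 - 14641/83521 = 68880/83521

68880/83521


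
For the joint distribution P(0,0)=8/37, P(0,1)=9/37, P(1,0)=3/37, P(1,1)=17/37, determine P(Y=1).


P(Y=1) = P(0,1)+P(1,1) = 9/37 + 17/37 = 26/37

26/37


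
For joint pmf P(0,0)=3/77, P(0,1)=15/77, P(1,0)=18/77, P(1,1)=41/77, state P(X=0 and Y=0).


Read from table: P(X=0, Y=0) = 3/77

3/77


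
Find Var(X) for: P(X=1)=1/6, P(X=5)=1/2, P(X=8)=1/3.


E[X] = 16/3, E[X^2] = 34
Var(X) = E[X^2] - (E[X])^2 = 34 - (16/3)^2 = 50/9

50/9


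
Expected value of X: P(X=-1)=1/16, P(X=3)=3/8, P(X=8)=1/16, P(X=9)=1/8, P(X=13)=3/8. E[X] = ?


E[X] = sum(x * P(x))
= -1*1/16 + 3*3/8 + 8*1/16 + 9*1/8 + 13*3/8
= 121/16

121/16


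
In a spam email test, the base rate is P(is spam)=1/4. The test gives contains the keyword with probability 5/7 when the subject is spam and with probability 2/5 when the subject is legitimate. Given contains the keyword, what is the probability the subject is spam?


P(A) = P(A|B)P(B) + P(A|B')P(B') = 5/7*1/4 + 2/5*3/4 = 67/140
P(B|A) = P(A|B)P(B)/P(A) = (5/28)/(67/140) = 25/67

25/67


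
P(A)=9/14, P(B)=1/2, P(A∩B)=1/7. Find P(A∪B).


P(A∪B) = P(A) + P(B) - P(A∩B)
= 9/14 + 1/2 - 1/7 = 1

1


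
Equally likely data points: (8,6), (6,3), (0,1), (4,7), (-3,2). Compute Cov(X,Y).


E[X]=3, E[Y]=19/5, E[XY]=88/5
Cov(X,Y) = E[XY] - E[X]E[Y] = 88/5 - 3*19/5 = 31/5

31/5


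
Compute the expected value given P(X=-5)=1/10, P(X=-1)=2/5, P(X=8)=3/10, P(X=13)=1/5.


E[X] = sum(x * P(x))
= -5*1/10 - 1*2/5 + 8*3/10 + 13*1/5
= 41/10

41/10


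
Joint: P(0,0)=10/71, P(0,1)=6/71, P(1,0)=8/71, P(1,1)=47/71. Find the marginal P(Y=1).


P(Y=1) = P(0,1)+P(1,1) = 6/71 + 47/71 = 53/71

53/71


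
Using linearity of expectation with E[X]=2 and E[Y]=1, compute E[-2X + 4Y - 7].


E[-2X + 4Y - 7] = -2*E[X] + 4*E[Y] - 7
= (-2)*(2) + (4)*(1) + (-7)
= -4 + 4 - 7 = -7

-7


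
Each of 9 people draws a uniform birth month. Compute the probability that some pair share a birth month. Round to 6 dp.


P(all different) = prod((12-i)/12 for i=0..8) = 0.015472
P(at least one match) = 1 - 0.015472 = 0.984528

0.984528


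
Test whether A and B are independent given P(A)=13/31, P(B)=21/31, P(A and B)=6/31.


P(A)*P(B) = 13/31*21/31 = 273/961
P(A∩B) = 6/31 != 273/961, so not independent

No, A and B are not independent


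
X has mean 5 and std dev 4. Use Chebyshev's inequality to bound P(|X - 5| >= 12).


k = 12/4 = 3
Chebyshev: P(|X-mu| >= k*sigma) <= 1/k^2 = 1/3^2 = 1/9

1/9


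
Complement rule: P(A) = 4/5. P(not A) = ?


P(A') = 1 - P(A) = 1 - 4/5 = 1/5

1/5


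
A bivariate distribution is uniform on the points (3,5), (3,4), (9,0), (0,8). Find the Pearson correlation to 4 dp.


Cov(X,Y) = -9.1875, Var(X) = 10.6875, Var(Y) = 8.1875
rho = Cov/(sqrt(VarX)*sqrt(VarY)) = -0.9822

-0.9822


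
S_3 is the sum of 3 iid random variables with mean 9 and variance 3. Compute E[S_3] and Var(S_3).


E[S_n] = n*mu = 3*9 = 27
Var(S_n) = n*sigma^2 = 3*3 = 9

E[S_3]=27, Var(S_3)=9


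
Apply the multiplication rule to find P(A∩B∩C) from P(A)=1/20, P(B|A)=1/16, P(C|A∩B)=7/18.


P(A∩B∩C) = P(A) * P(B|A) * P(C|A∩B)
= 1/20 * 1/16 * 7/18
= 1/320 * 7/18 = 7/5760

7/5760


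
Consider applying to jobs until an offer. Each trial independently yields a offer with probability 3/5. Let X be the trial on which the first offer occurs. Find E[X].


For geometric (trials until first success), E[X] = 1/p = 1/(3/5) = 5/3

5/3


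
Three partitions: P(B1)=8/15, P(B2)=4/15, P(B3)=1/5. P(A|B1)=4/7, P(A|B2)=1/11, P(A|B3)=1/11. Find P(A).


P(A) = P(A|B1)P(B1) + P(A|B2)P(B2) + P(A|B3)P(B3)
= 4/7*8/15 + 1/11*4/15 + 1/11*1/5
= 32/105 + 4/165 + 1/55 = 401/1155

401/1155


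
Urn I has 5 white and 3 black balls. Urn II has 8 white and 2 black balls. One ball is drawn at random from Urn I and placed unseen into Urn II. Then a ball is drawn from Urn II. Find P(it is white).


P(transfer white) = 5/8; P(transfer black) = 3/8
If white transferred: Urn II has 9 white of 11, so P(white|white moved) = 9/11
If black transferred: Urn II has 8 white of 11, so P(white|black moved) = 8/11
By total probability: P(white) = 5/8*9/11 + 3/8*8/11 = 69/88

69/88


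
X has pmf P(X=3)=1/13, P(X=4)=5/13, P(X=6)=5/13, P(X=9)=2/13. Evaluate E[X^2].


E[X^2] = sum(x^2 * P(x))
= 9*1/13 + 16*5/13 + 36*5/13 + 81*2/13
= 431/13

431/13


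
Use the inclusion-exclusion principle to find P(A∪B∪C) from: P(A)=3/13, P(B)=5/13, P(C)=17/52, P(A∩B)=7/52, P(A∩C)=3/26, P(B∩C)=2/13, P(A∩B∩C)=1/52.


P(A∪B∪C) = P(A)+P(B)+P(C) - P(AB)-P(AC)-P(BC) + P(ABC)
= 3/13+5/13+17/52 - 7/52-3/26-2/13 + 1/52
= 29/52

29/52


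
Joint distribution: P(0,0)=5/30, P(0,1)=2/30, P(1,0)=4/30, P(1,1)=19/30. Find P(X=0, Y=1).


Read from table: P(X=0, Y=1) = 2/30 = 1/15

1/15


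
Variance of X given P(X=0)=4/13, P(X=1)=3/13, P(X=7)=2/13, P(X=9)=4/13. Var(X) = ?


E[X] = 53/13, E[X^2] = 425/13
Var(X) = E[X^2] - (E[X])^2 = 425/13 - (53/13)^2 = 2716/169

2716/169


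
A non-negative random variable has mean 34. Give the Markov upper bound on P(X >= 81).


Markov: P(X >= a) <= E[X]/a
P(X >= 81) <= 34/81

34/81


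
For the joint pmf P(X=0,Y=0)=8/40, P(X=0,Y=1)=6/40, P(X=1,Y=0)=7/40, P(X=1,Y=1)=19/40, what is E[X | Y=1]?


P(Y=1) = 25/40
E[X|Y=1] = (0*6 + 1*19)/25 = 19/25

19/25


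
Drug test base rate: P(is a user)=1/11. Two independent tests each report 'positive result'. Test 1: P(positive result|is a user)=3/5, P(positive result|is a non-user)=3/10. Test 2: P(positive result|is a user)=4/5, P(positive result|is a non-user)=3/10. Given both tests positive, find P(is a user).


After test 1: P(+) = 3/5*1/11 + 3/10*10/11 = 18/55
P(B|+) = (3/55)/(18/55) = 1/6
After test 2 (use post1 as new prior): P(+) = 4/5*1/6 + 3/10*5/6 = 23/60
P(B|+,+) = (2/15)/(23/60) = 8/23

8/23


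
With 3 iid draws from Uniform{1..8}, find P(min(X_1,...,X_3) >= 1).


P(min >= 1) = P(all X_i >= 1) = (P(X_1 >= 1))^3
= (8/8)^3 = 1^3 = 1

1


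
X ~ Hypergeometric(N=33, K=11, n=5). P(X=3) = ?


P(X=3) = C(11,3)*C(22,2) / C(33,5)
= 165*231 / 237336
= 38115/237336 = 1155/7192

1155/7192


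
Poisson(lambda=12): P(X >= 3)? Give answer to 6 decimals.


P(X>=3) = 1 - P(X<=2) = 1 - (e^(-12)*12^0/0! + e^(-12)*12^1/1! + e^(-12)*12^2/2!)
≈ 1 - (0.0000061442 + 0.0000737305 + 0.0004423833)
= 1 - 0.0005222580 = 0.9994777420
≈ 0.999478

0.999478


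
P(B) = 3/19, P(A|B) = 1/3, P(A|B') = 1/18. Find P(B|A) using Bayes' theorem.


P(A) = P(A|B)P(B) + P(A|B')P(B') = 1/3*3/19 + 1/18*16/19 = 17/171
P(B|A) = P(A|B)P(B)/P(A) = (1/19)/(17/171) = 9/17

9/17


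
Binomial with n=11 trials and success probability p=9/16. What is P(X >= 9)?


P(X>=9) = P(X=9) + P(X=10) + P(X=11)
= 1044098217855/17592186044416 + 268482398877/17592186044416 + 31381059609/17592186044416
= 1343961676341/17592186044416

1343961676341/17592186044416


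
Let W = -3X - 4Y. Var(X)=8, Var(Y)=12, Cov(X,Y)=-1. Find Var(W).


Var(-3X - 4Y) = (-3)^2*Var(X) + (-4)^2*Var(Y) + 2*(-3)*(-4)*Cov(X,Y)
= 9*8 + 16*12 + 24*(-1)
= 72 + 192 - 24 = 240

240


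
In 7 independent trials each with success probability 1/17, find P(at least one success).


P(at least one) = 1 - P(none)
P(none) = (1 - 1/17)^7 = (16/17)^7 = 268435456/410338673
P(at least one) = 1 - 268435456/410338673 = 141903217/410338673

141903217/410338673


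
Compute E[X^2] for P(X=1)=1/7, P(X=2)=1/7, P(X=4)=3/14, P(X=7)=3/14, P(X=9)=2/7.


E[X^2] = sum(g(x)*P(x))
= 1*1/7 + 4*1/7 + 16*3/14 + 49*3/14 + 81*2/7
= 529/14

529/14


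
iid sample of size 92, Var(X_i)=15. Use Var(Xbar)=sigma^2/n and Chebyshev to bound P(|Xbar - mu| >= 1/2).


Var(Xbar) = Var(X)/n = 15/92
Chebyshev: P(|Xbar-mu| >= 1/2) <= Var(Xbar)/(1/2)^2 = (15/92)/(1/4) = 15/23

15/23


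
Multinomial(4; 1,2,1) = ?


4! = 24
Denominator: 1!=1 * 2!=2 * 1!=1
Coefficient = 24 / 2 = 12

12


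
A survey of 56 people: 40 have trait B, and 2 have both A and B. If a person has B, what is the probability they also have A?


P(A|B) = P(A∩B)/P(B) = (2/56)/(40/56) = 2/40 = 1/20

1/20


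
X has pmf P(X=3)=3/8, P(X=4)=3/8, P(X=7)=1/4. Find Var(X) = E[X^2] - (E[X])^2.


E[X] = 35/8, E[X^2] = 173/8
Var(X) = E[X^2] - (E[X])^2 = 173/8 - (35/8)^2 = 159/64

159/64


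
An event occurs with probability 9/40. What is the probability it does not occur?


P(A') = 1 - P(A) = 1 - 9/40 = 31/40

31/40


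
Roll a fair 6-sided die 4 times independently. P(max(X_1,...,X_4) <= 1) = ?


P(max <= 1) = P(all X_i <= 1) = (P(X_1 <= 1))^4
= (1/6)^4 = 1/1296

1/1296


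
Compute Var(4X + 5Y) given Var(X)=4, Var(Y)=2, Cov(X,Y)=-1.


Var(4X + 5Y) = 4^2*Var(X) + 5^2*Var(Y) + 2*4*5*Cov(X,Y)
= 16*4 + 25*2 + 40*(-1)
= 64 + 50 - 40 = 74

74


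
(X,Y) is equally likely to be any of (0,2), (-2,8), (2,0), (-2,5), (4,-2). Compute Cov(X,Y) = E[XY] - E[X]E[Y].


E[X]=2/5, E[Y]=13/5, E[XY]=-34/5
Cov(X,Y) = E[XY] - E[X]E[Y] = -34/5 - 2/5*13/5 = -196/25

-196/25


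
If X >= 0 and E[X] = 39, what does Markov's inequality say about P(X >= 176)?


Markov: P(X >= a) <= E[X]/a
P(X >= 176) <= 39/176

39/176


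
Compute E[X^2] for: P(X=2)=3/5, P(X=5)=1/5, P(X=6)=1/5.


E[X^2] = sum(x^2 * P(x))
= 4*3/5 + 25*1/5 + 36*1/5
= 73/5

73/5


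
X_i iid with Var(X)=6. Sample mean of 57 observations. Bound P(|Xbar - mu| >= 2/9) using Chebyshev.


Var(Xbar) = Var(X)/n = 6/57
Chebyshev: P(|Xbar-mu| >= 2/9) <= Var(Xbar)/(2/9)^2 = (2/19)/(4/81) = 81/38
Bound exceeds 1, so trivial bound: 1

1


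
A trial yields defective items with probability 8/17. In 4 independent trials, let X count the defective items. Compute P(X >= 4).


P(X>=4) = P(X=4)
= 4096/83521
= 4096/83521

4096/83521


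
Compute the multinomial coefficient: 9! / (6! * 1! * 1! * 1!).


9! = 362880
Denominator: 6!=720 * 1!=1 * 1!=1 * 1!=1
Coefficient = 362880 / 720 = 504

504


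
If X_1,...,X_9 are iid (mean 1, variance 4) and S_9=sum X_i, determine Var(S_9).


By independence, Var(S_n) = n*Var(X_1) = 9*4 = 36

36


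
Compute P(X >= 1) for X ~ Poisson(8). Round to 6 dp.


P(X>=1) = 1 - P(X<=0) = 1 - (e^(-8)*8^0/0!)
≈ 1 - 0.0003354626 = 0.9996645374
≈ 0.999665

0.999665


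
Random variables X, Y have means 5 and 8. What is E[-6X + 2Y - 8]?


E[-6X + 2Y - 8] = -6*E[X] + 2*E[Y] - 8
= (-6)*(5) + (2)*(8) + (-8)
= -30 + 16 - 8 = -22

-22


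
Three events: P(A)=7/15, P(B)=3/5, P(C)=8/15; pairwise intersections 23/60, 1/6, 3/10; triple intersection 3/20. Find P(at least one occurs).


P(A∪B∪C) = P(A)+P(B)+P(C) - P(AB)-P(AC)-P(BC) + P(ABC)
= 7/15+3/5+8/15 - 23/60-1/6-3/10 + 3/20
= 9/10

9/10


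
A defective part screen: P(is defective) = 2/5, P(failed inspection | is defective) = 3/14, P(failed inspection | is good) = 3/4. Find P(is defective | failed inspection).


P(A) = P(A|B)P(B) + P(A|B')P(B') = 3/14*2/5 + 3/4*3/5 = 15/28
P(B|A) = P(A|B)P(B)/P(A) = (3/35)/(15/28) = 4/25

4/25


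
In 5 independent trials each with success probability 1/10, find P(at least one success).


P(at least one) = 1 - P(none)
P(none) = (1 - 1/10)^5 = (9/10)^5 = 59049/100000
P(at least one) = 1 - 59049/100000 = 40951/100000

40951/100000


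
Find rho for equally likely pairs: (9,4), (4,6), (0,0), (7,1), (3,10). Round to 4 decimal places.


Cov(X,Y) = 0.0800, Var(X) = 9.8400, Var(Y) = 12.9600
rho = Cov/(sqrt(VarX)*sqrt(VarY)) = 0.0071

0.0071


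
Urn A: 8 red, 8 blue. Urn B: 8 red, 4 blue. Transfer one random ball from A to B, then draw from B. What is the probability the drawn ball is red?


P(transfer red) = 8/16 = 1/2; P(transfer blue) = 1/2
If red transferred: Urn II has 9 red of 13, so P(red|red moved) = 9/13
If blue transferred: Urn II has 8 red of 13, so P(red|blue moved) = 8/13
By total probability: P(red) = 1/2*9/13 + 1/2*8/13 = 17/26

17/26


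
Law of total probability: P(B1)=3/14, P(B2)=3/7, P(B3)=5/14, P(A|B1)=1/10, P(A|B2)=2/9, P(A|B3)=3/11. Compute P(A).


P(A) = P(A|B1)P(B1) + P(A|B2)P(B2) + P(A|B3)P(B3)
= 1/10*3/14 + 2/9*3/7 + 3/11*5/14
= 3/140 + 2/21 + 15/154 = 989/4620

989/4620


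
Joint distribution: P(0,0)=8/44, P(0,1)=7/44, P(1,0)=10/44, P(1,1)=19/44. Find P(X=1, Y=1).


Read from table: P(X=1, Y=1) = 19/44

19/44


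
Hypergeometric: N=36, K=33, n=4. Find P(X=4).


P(X=4) = C(33,4)*C(3,0) / C(36,4)
= 40920*1 / 58905
= 40920/58905 = 248/357

248/357


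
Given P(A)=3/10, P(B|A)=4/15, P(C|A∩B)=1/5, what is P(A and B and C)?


P(A∩B∩C) = P(A) * P(B|A) * P(C|A∩B)
= 3/10 * 4/15 * 1/5
= 2/25 * 1/5 = 2/125

2/125


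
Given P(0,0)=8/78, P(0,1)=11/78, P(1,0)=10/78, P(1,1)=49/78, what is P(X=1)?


P(X=1) = P(1,0)+P(1,1) = 10/78 + 49/78 = 59/78

59/78


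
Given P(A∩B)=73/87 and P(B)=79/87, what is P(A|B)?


P(A|B) = P(A∩B)/P(B) = (73/87)/(79/87) = 73/79

73/79


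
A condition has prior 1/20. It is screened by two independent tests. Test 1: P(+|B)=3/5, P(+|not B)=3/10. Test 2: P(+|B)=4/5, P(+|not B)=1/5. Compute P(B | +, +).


After test 1: P(+) = 3/5*1/20 + 3/10*19/20 = 63/200
P(B|+) = (3/100)/(63/200) = 2/21
After test 2 (use post1 as new prior): P(+) = 4/5*2/21 + 1/5*19/21 = 9/35
P(B|+,+) = (8/105)/(9/35) = 8/27

8/27


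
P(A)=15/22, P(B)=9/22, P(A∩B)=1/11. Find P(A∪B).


P(A∪B) = P(A) + P(B) - P(A∩B)
= 15/22 + 9/22 - 1/11 = 1

1


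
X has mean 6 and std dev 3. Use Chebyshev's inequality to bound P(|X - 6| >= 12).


k = 12/3 = 4
Chebyshev: P(|X-mu| >= k*sigma) <= 1/k^2 = 1/4^2 = 1/16

1/16


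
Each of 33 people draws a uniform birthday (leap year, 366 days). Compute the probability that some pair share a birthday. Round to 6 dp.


P(all different) = prod((366-i)/366 for i=0..32) = 0.225976
P(at least one match) = 1 - 0.225976 = 0.774024

0.774024


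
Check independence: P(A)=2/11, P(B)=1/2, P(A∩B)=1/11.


P(A)*P(B) = 2/11*1/2 = 1/11
P(A∩B) = 1/11, which equals P(A)P(B), so independent

Yes, A and B are independent


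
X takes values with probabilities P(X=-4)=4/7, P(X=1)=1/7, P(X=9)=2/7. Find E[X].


E[X] = sum(x * P(x))
= -4*4/7 + 1*1/7 + 9*2/7
= 3/7

3/7


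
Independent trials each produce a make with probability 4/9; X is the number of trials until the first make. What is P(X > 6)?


P(X > 6) = P(first 6 trials all fail) = (1-p)^6 = (5/9)^6 = 15625/531441

15625/531441


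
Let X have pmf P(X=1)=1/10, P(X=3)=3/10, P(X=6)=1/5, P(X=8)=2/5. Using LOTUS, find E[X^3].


E[X^3] = sum(g(x)*P(x))
= 1*1/10 + 27*3/10 + 216*1/5 + 512*2/5
= 1281/5

1281/5


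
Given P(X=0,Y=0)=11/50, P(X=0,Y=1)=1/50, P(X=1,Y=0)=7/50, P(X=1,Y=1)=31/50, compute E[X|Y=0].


P(Y=0) = 18/50
E[X|Y=0] = (0*11 + 1*7)/18 = 7/18

7/18


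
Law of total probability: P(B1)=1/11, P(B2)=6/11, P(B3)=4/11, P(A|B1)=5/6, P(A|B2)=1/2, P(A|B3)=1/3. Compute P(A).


P(A) = P(A|B1)P(B1) + P(A|B2)P(B2) + P(A|B3)P(B3)
= 5/6*1/11 + 1/2*6/11 + 1/3*4/11
= 5/66 + 3/11 + 4/33 = 31/66

31/66


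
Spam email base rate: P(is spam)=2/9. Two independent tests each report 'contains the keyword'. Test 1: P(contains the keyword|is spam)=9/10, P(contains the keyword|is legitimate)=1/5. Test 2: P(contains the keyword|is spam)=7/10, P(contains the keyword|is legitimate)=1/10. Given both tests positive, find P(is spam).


After test 1: P(+) = 9/10*2/9 + 1/5*7/9 = 16/45
P(B|+) = (1/5)/(16/45) = 9/16
After test 2 (use post1 as new prior): P(+) = 7/10*9/16 + 1/10*7/16 = 7/16
P(B|+,+) = (63/160)/(7/16) = 9/10

9/10


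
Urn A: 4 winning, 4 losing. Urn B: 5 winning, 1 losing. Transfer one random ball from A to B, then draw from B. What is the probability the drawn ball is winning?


P(transfer winning) = 4/8 = 1/2; P(transfer losing) = 1/2
If winning transferred: Urn II has 6 winning of 7, so P(winning|winning moved) = 6/7
If losing transferred: Urn II has 5 winning of 7, so P(winning|losing moved) = 5/7
By total probability: P(winning) = 1/2*6/7 + 1/2*5/7 = 11/14

11/14


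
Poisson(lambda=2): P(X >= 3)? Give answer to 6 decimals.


P(X>=3) = 1 - P(X<=2) = 1 - (e^(-2)*2^0/0! + e^(-2)*2^1/1! + e^(-2)*2^2/2!)
≈ 1 - (0.1353352832 + 0.2706705665 + 0.2706705665)
= 1 - 0.6766764162 = 0.3233235838
≈ 0.323324

0.323324


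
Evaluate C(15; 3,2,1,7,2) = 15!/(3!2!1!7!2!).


15! = 1307674368000
Denominator: 3!=6 * 2!=2 * 1!=1 * 7!=5040 * 2!=2
Coefficient = 1307674368000 / 120960 = 10810800

10810800


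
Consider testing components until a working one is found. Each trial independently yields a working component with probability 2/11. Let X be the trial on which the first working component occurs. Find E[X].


For geometric (trials until first success), E[X] = 1/p = 1/(2/11) = 11/2

11/2


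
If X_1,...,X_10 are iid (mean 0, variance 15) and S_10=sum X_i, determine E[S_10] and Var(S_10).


E[S_n] = n*mu = 10*0 = 0
Var(S_n) = n*sigma^2 = 10*15 = 150

E[S_10]=0, Var(S_10)=150


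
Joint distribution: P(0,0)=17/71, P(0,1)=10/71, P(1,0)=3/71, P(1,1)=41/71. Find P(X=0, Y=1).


Read from table: P(X=0, Y=1) = 10/71

10/71


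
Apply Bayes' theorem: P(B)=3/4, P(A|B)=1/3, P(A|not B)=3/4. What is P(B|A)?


P(A) = P(A|B)P(B) + P(A|B')P(B') = 1/3*3/4 + 3/4*1/4 = 7/16
P(B|A) = P(A|B)P(B)/P(A) = (1/4)/(7/16) = 4/7

4/7


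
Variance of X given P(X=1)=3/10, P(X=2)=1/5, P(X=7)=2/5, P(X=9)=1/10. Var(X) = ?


E[X] = 22/5, E[X^2] = 144/5
Var(X) = E[X^2] - (E[X])^2 = 144/5 - (22/5)^2 = 236/25

236/25


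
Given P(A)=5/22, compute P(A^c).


P(A') = 1 - P(A) = 1 - 5/22 = 17/22

17/22


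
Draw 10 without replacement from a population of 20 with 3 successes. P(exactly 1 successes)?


P(X=1) = C(3,1)*C(17,9) / C(20,10)
= 3*24310 / 184756
= 72930/184756 = 15/38

15/38


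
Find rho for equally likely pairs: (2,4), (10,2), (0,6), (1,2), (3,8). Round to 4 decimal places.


Cov(X,Y) = -3.2800, Var(X) = 12.5600, Var(Y) = 5.4400
rho = Cov/(sqrt(VarX)*sqrt(VarY)) = -0.3968

-0.3968


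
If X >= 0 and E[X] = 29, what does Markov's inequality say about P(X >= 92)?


Markov: P(X >= a) <= E[X]/a
P(X >= 92) <= 29/92

29/92


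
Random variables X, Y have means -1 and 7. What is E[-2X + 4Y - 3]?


E[-2X + 4Y - 3] = -2*E[X] + 4*E[Y] - 3
= (-2)*(-1) + (4)*(7) + (-3)
= 2 + 28 - 3 = 27

27


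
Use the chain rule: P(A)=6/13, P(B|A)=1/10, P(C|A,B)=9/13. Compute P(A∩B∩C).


P(A∩B∩C) = P(A) * P(B|A) * P(C|A∩B)
= 6/13 * 1/10 * 9/13
= 3/65 * 9/13 = 27/845

27/845


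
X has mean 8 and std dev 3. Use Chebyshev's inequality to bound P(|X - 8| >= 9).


k = 9/3 = 3
Chebyshev: P(|X-mu| >= k*sigma) <= 1/k^2 = 1/3^2 = 1/9

1/9


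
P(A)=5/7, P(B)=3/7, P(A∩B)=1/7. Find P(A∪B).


P(A∪B) = P(A) + P(B) - P(A∩B)
= 5/7 + 3/7 - 1/7 = 1

1


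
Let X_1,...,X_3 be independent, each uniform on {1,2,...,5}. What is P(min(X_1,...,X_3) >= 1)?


P(min >= 1) = P(all X_i >= 1) = (P(X_1 >= 1))^3
= (5/5)^3 = 1^3 = 1

1


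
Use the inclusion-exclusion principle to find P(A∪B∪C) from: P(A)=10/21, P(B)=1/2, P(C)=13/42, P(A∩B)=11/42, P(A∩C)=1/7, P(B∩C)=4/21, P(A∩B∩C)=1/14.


P(A∪B∪C) = P(A)+P(B)+P(C) - P(AB)-P(AC)-P(BC) + P(ABC)
= 10/21+1/2+13/42 - 11/42-1/7-4/21 + 1/14
= 16/21

16/21


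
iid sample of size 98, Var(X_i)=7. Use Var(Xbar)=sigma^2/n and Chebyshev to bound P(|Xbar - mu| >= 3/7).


Var(Xbar) = Var(X)/n = 7/98
Chebyshev: P(|Xbar-mu| >= 3/7) <= Var(Xbar)/(3/7)^2 = (1/14)/(9/49) = 7/18

7/18


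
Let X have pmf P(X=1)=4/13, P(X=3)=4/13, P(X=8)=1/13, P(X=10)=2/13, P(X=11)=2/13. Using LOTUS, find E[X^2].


E[X^2] = sum(g(x)*P(x))
= 1*4/13 + 9*4/13 + 64*1/13 + 100*2/13 + 121*2/13
= 42

42


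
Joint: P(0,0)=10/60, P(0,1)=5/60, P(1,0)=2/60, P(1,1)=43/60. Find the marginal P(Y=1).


P(Y=1) = P(0,1)+P(1,1) = 5/60 + 43/60 = 48/60 = 4/5

4/5


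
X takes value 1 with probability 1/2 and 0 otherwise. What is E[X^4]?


For Bernoulli: X in {0,1}
E[X^4] = 0^4*(1-1/2) + 1^4*1/2 = 1/2

1/2


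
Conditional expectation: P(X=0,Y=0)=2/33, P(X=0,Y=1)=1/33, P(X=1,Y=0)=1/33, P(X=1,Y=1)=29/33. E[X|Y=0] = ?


P(Y=0) = 3/33
E[X|Y=0] = (0*2 + 1*1)/3 = 1/3

1/3


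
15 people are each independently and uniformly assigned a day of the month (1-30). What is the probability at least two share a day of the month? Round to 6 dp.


P(all different) = prod((30-i)/30 for i=0..14) = 0.014136
P(at least one match) = 1 - 0.014136 = 0.985864

0.985864


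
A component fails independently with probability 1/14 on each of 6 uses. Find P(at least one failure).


P(at least one) = 1 - P(none)
P(none) = (1 - 1/14)^6 = (13/14)^6 = 4826809/7529536
P(at least one) = 1 - 4826809/7529536 = 2702727/7529536

2702727/7529536


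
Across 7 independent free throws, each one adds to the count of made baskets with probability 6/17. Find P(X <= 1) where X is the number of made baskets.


P(X<=1) = P(X=0) + P(X=1)
= 19487171/410338673 + 74405562/410338673
= 93892733/410338673

93892733/410338673


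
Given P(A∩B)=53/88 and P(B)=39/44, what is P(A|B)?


P(A|B) = P(A∩B)/P(B) = (53/88)/(78/88) = 53/78

53/78


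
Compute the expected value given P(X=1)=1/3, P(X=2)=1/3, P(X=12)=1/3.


E[X] = sum(x * P(x))
= 1*1/3 + 2*1/3 + 12*1/3
= 5

5


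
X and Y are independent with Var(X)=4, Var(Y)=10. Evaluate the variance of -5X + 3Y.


Independence => Cov(X,Y)=0
Var(-5X + 3Y) = (-5)^2*Var(X) + 3^2*Var(Y)
= 25*4 + 9*10 = 190

190


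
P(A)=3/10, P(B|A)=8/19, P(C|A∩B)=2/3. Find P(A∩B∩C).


P(A∩B∩C) = P(A) * P(B|A) * P(C|A∩B)
= 3/10 * 8/19 * 2/3
= 12/95 * 2/3 = 8/95

8/95


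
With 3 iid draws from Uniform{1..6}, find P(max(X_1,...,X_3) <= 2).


P(max <= 2) = P(all X_i <= 2) = (P(X_1 <= 2))^3
= (2/6)^3 = (1/3)^3 = 1/27

1/27


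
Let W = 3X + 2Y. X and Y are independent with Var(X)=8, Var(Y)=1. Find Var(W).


Independence => Cov(X,Y)=0
Var(3X + 2Y) = 3^2*Var(X) + 2^2*Var(Y)
= 9*8 + 4*1 = 76

76


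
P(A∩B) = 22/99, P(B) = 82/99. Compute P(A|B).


P(A|B) = P(A∩B)/P(B) = (22/99)/(82/99) = 22/82 = 11/41

11/41


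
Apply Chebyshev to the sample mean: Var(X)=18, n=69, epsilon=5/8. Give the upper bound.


Var(Xbar) = Var(X)/n = 18/69
Chebyshev: P(|Xbar-mu| >= 5/8) <= Var(Xbar)/(5/8)^2 = (6/23)/(25/64) = 384/575

384/575


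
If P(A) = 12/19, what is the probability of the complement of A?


P(A') = 1 - P(A) = 1 - 12/19 = 7/19

7/19


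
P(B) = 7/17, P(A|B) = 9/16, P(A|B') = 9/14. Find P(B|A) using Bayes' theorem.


P(A) = P(A|B)P(B) + P(A|B')P(B') = 9/16*7/17 + 9/14*10/17 = 1161/1904
P(B|A) = P(A|B)P(B)/P(A) = (63/272)/(1161/1904) = 49/129

49/129


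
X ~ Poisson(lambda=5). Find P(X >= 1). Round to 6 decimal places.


P(X>=1) = 1 - P(X<=0) = 1 - (e^(-5)*5^0/0!)
≈ 1 - 0.0067379470 = 0.9932620530
≈ 0.993262

0.993262


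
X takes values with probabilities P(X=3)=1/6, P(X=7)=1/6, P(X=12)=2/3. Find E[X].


E[X] = sum(x * P(x))
= 3*1/6 + 7*1/6 + 12*2/3
= 29/3

29/3


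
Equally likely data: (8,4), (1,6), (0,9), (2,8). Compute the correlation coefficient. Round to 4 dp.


Cov(X,Y) = -5.0625, Var(X) = 9.6875, Var(Y) = 3.6875
rho = Cov/(sqrt(VarX)*sqrt(VarY)) = -0.8470

-0.8470


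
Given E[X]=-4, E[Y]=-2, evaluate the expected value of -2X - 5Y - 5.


E[-2X - 5Y - 5] = -2*E[X] - 5*E[Y] - 5
= (-2)*(-4) + (-5)*(-2) + (-5)
= 8 + 10 - 5 = 13

13


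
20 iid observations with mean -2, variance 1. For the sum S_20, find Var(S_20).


By independence, Var(S_n) = n*Var(X_1) = 20*1 = 20

20


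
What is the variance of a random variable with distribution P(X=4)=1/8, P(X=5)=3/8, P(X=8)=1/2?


E[X] = 51/8, E[X^2] = 347/8
Var(X) = E[X^2] - (E[X])^2 = 347/8 - (51/8)^2 = 175/64

175/64


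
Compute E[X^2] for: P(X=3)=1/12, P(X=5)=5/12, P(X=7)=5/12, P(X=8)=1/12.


E[X^2] = sum(x^2 * P(x))
= 9*1/12 + 25*5/12 + 49*5/12 + 64*1/12
= 443/12

443/12


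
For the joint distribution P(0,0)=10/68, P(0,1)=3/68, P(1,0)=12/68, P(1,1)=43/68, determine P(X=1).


P(X=1) = P(1,0)+P(1,1) = 12/68 + 43/68 = 55/68

55/68


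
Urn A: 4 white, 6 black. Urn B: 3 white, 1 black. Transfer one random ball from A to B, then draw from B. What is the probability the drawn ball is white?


P(transfer white) = 4/10 = 2/5; P(transfer black) = 3/5
If white transferred: Urn II has 4 white of 5, so P(white|white moved) = 4/5
If black transferred: Urn II has 3 white of 5, so P(white|black moved) = 3/5
By total probability: P(white) = 2/5*4/5 + 3/5*3/5 = 17/25

17/25


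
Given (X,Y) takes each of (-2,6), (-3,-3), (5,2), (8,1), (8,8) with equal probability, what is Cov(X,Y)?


E[X]=16/5, E[Y]=14/5, E[XY]=79/5
Cov(X,Y) = E[XY] - E[X]E[Y] = 79/5 - 16/5*14/5 = 171/25

171/25


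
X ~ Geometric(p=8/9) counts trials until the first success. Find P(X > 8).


P(X > 8) = P(first 8 trials all fail) = (1-p)^8 = (1/9)^8 = 1/43046721

1/43046721


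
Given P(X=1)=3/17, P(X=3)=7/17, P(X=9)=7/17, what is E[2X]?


E[2X] = sum(g(x)*P(x))
= 2*3/17 + 6*7/17 + 18*7/17
= 174/17

174/17


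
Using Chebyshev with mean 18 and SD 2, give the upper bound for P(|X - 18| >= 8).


k = 8/2 = 4
Chebyshev: P(|X-mu| >= k*sigma) <= 1/k^2 = 1/4^2 = 1/16

1/16


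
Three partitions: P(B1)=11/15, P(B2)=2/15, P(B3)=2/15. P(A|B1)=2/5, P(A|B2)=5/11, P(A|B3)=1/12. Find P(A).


P(A) = P(A|B1)P(B1) + P(A|B2)P(B2) + P(A|B3)P(B3)
= 2/5*11/15 + 5/11*2/15 + 1/12*2/15
= 22/75 + 2/33 + 1/90 = 1807/4950

1807/4950


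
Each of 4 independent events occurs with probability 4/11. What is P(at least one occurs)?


P(at least one) = 1 - P(none)
P(none) = (1 - 4/11)^4 = (7/11)^4 = 2401/14641
P(at least one) = 1 - 2401/14641 = 12240/14641

12240/14641


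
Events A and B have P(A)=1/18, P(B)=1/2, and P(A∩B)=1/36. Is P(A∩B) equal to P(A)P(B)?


P(A)*P(B) = 1/18*1/2 = 1/36
P(A∩B) = 1/36, which equals P(A)P(B), so independent

Yes, A and B are independent


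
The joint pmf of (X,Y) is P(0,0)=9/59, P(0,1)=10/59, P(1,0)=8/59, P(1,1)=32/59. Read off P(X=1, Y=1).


Read from table: P(X=1, Y=1) = 32/59

32/59


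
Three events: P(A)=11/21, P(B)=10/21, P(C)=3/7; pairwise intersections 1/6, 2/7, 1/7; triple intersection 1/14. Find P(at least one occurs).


P(A∪B∪C) = P(A)+P(B)+P(C) - P(AB)-P(AC)-P(BC) + P(ABC)
= 11/21+10/21+3/7 - 1/6-2/7-1/7 + 1/14
= 19/21

19/21


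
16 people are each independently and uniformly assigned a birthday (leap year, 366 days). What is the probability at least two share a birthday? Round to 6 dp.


P(all different) = prod((366-i)/366 for i=0..15) = 0.717059
P(at least one match) = 1 - 0.717059 = 0.282941

0.282941


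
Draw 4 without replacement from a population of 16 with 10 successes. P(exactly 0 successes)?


P(X=0) = C(10,0)*C(6,4) / C(16,4)
= 1*15 / 1820
= 15/1820 = 3/364

3/364


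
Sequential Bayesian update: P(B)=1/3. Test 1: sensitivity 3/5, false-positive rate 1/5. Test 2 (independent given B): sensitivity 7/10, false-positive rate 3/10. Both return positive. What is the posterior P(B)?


After test 1: P(+) = 3/5*1/3 + 1/5*2/3 = 1/3
P(B|+) = (1/5)/(1/3) = 3/5
After test 2 (use post1 as new prior): P(+) = 7/10*3/5 + 3/10*2/5 = 27/50
P(B|+,+) = (21/50)/(27/50) = 7/9

7/9


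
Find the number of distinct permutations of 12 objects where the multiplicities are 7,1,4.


12! = 479001600
Denominator: 7!=5040 * 1!=1 * 4!=24
Coefficient = 479001600 / 120960 = 3960

3960


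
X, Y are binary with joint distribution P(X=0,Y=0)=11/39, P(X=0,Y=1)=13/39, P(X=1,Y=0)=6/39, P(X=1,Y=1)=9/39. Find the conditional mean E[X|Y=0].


P(Y=0) = 17/39
E[X|Y=0] = (0*11 + 1*6)/17 = 6/17

6/17


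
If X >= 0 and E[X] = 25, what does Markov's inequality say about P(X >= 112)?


Markov: P(X >= a) <= E[X]/a
P(X >= 112) <= 25/112

25/112


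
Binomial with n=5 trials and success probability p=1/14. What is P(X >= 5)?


P(X>=5) = P(X=5)
= 1/537824
= 1/537824

1/537824


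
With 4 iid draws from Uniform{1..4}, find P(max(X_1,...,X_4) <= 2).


P(max <= 2) = P(all X_i <= 2) = (P(X_1 <= 2))^4
= (2/4)^4 = (1/2)^4 = 1/16

1/16


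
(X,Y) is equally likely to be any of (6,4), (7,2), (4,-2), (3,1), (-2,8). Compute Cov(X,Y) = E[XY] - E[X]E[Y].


E[X]=18/5, E[Y]=13/5, E[XY]=17/5
Cov(X,Y) = E[XY] - E[X]E[Y] = 17/5 - 18/5*13/5 = -149/25

-149/25


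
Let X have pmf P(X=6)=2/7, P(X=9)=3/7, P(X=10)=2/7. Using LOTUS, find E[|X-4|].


E[|X-4|] = sum(g(x)*P(x))
= 2*2/7 + 5*3/7 + 6*2/7
= 31/7

31/7


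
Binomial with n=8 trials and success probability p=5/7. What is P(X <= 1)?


P(X<=1) = P(X=0) + P(X=1)
= 256/5764801 + 5120/5764801
= 768/823543

768/823543


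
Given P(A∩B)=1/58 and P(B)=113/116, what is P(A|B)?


P(A|B) = P(A∩B)/P(B) = (2/116)/(113/116) = 2/113

2/113


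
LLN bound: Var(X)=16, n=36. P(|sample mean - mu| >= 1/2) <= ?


Var(Xbar) = Var(X)/n = 16/36
Chebyshev: P(|Xbar-mu| >= 1/2) <= Var(Xbar)/(1/2)^2 = (4/9)/(1/4) = 16/9
Bound exceeds 1, so trivial bound: 1

1


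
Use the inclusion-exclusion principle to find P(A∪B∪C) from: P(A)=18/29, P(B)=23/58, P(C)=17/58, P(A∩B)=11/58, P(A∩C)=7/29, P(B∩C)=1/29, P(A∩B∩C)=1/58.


P(A∪B∪C) = P(A)+P(B)+P(C) - P(AB)-P(AC)-P(BC) + P(ABC)
= 18/29+23/58+17/58 - 11/58-7/29-1/29 + 1/58
= 25/29

25/29


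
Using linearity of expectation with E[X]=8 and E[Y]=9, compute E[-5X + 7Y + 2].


E[-5X + 7Y + 2] = -5*E[X] + 7*E[Y] + 2
= (-5)*(8) + (7)*(9) + (2)
= -40 + 63 + 2 = 25

25


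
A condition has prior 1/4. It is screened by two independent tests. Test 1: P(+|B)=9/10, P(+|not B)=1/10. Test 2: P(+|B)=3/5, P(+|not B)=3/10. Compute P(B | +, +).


After test 1: P(+) = 9/10*1/4 + 1/10*3/4 = 3/10
P(B|+) = (9/40)/(3/10) = 3/4
After test 2 (use post1 as new prior): P(+) = 3/5*3/4 + 3/10*1/4 = 21/40
P(B|+,+) = (9/20)/(21/40) = 6/7

6/7


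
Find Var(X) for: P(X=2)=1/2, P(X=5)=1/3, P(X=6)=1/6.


E[X] = 11/3, E[X^2] = 49/3
Var(X) = E[X^2] - (E[X])^2 = 49/3 - (11/3)^2 = 26/9

26/9


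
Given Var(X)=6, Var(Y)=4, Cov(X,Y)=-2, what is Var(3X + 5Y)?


Var(3X + 5Y) = 3^2*Var(X) + 5^2*Var(Y) + 2*3*5*Cov(X,Y)
= 9*6 + 25*4 + 30*(-2)
= 54 + 100 - 60 = 94

94


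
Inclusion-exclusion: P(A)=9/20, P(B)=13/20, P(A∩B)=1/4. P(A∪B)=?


P(A∪B) = P(A) + P(B) - P(A∩B)
= 9/20 + 13/20 - 1/4 = 17/20

17/20


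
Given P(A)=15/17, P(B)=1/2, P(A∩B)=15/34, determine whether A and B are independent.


P(A)*P(B) = 15/17*1/2 = 15/34
P(A∩B) = 15/34, which equals P(A)P(B), so independent

Yes, A and B are independent


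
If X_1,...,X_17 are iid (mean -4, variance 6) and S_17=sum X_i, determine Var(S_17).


By independence, Var(S_n) = n*Var(X_1) = 17*6 = 102

102


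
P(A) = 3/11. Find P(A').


P(A') = 1 - P(A) = 1 - 3/11 = 8/11

8/11


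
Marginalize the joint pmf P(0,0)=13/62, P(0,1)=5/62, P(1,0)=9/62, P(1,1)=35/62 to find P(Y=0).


P(Y=0) = P(0,0)+P(1,0) = 13/62 + 9/62 = 22/62 = 11/31

11/31


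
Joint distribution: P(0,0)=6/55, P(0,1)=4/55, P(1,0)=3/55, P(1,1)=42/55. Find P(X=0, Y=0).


Read from table: P(X=0, Y=0) = 6/55

6/55


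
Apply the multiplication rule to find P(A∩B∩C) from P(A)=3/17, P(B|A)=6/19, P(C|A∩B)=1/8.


P(A∩B∩C) = P(A) * P(B|A) * P(C|A∩B)
= 3/17 * 6/19 * 1/8
= 18/323 * 1/8 = 9/1292

9/1292


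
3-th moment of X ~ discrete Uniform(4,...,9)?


E[X^3] = (1/6) * sum(x^3 for x=4..9)
= 1989/6 = 663/2

663/2


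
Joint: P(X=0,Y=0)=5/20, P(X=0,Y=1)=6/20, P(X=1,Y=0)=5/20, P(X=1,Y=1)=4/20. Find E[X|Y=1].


P(Y=1) = 10/20
E[X|Y=1] = (0*6 + 1*4)/10 = 4/10 = 2/5

2/5


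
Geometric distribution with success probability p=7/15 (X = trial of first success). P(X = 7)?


P(X=7) = (1-p)^6 * p = (8/15)^6 * 7/15
= 262144/11390625 * 7/15 = 1835008/170859375

1835008/170859375


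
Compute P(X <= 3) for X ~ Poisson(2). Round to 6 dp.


P(X<=3) = e^(-2)*2^0/0! + e^(-2)*2^1/1! + e^(-2)*2^2/2! + e^(-2)*2^3/3!
≈ 0.1353352832 + 0.2706705665 + 0.2706705665 + 0.1804470443
= 0.8571234605
≈ 0.857123

0.857123


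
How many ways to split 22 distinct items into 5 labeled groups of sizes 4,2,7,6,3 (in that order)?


22! = 1124000727777607680000
Denominator: 4!=24 * 2!=2 * 7!=5040 * 6!=720 * 3!=6
Coefficient = 1124000727777607680000 / 1045094400 = 1075501627200

1075501627200


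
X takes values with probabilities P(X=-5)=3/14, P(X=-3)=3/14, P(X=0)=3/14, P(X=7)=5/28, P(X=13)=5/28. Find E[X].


E[X] = sum(x * P(x))
= -5*3/14 - 3*3/14 + 0*3/14 + 7*5/28 + 13*5/28
= 13/7

13/7


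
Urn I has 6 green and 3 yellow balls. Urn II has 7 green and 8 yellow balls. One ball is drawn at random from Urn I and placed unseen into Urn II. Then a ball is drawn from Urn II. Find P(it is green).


P(transfer green) = 6/9 = 2/3; P(transfer yellow) = 1/3
If green transferred: Urn II has 8 green of 16, so P(green|green moved) = 1/2
If yellow transferred: Urn II has 7 green of 16, so P(green|yellow moved) = 7/16
By total probability: P(green) = 2/3*1/2 + 1/3*7/16 = 23/48

23/48


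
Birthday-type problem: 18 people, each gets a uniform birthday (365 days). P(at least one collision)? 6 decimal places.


P(all different) = prod((365-i)/365 for i=0..17) = 0.653089
P(at least one match) = 1 - 0.653089 = 0.346911

0.346911


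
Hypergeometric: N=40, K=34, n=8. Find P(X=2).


P(X=2) = C(34,2)*C(6,6) / C(40,8)
= 561*1 / 76904685
= 561/76904685 = 1/137085

1/137085


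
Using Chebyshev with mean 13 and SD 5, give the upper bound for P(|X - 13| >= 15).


k = 15/5 = 3
Chebyshev: P(|X-mu| >= k*sigma) <= 1/k^2 = 1/3^2 = 1/9

1/9


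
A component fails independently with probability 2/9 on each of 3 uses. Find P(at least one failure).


P(at least one) = 1 - P(none)
P(none) = (1 - 2/9)^3 = (7/9)^3 = 343/729
P(at least one) = 1 - 343/729 = 386/729

386/729


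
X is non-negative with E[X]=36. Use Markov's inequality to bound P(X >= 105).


Markov: P(X >= a) <= E[X]/a
P(X >= 105) <= 36/105 = 12/35

12/35


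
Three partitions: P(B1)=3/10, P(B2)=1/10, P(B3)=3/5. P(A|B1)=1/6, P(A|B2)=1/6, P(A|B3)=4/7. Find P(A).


P(A) = P(A|B1)P(B1) + P(A|B2)P(B2) + P(A|B3)P(B3)
= 1/6*3/10 + 1/6*1/10 + 4/7*3/5
= 1/20 + 1/60 + 12/35 = 43/105

43/105


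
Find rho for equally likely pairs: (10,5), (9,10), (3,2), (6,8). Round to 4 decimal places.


Cov(X,Y) = 4.7500, Var(X) = 7.5000, Var(Y) = 9.1875
rho = Cov/(sqrt(VarX)*sqrt(VarY)) = 0.5722

0.5722
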